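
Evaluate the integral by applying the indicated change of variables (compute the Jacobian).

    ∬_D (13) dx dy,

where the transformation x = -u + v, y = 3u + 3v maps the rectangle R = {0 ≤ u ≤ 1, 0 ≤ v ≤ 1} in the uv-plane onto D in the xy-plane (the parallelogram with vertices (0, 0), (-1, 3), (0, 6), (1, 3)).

Compute the Jacobian determinant of (x, y) with respect to (u, v):

    ∂(x,y)/∂(u,v) = | -1  1 | = (-1)(3) - (1)(3) = -6.
                   | 3  3 |

Its absolute value is |J| = 6 (the area scaling factor).

Substituting x = -u + v, y = 3u + 3v into the integrand,

    13 → 13,

so the integral becomes

    ∬_R (13) · |J| du dv = ∫_0^1 ∫_0^1 (78) dv du.

Inner (v): 78.
Outer (u): 78.

Therefore ∬_D (13) dx dy = 78.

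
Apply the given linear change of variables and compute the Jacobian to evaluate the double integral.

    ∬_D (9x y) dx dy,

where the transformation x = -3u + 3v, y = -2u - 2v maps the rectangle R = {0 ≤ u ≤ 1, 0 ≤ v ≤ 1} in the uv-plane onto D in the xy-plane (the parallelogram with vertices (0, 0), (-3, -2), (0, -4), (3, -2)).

Compute the Jacobian determinant of (x, y) with respect to (u, v):

    ∂(x,y)/∂(u,v) = | -3  3 | = (-3)(-2) - (3)(-2) = 12.
                   | -2  -2 |

Its absolute value is |J| = 12 (the area scaling factor).

Substituting x = -3u + 3v, y = -2u - 2v into the integrand,

    9x y → 54u^2 - 54v^2,

so the integral becomes

    ∬_R (54u^2 - 54v^2) · |J| du dv = ∫_0^1 ∫_0^1 (648u^2 - 648v^2) dv du.

Inner (v): 648u^2 - 216.
Outer (u): 0.

Therefore ∬_D (9x y) dx dy = 0.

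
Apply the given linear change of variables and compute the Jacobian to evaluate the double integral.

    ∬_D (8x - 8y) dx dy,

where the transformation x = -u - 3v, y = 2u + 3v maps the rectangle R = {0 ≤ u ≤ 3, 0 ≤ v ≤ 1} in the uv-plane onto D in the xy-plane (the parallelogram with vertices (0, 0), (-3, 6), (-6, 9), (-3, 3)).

Compute the Jacobian determinant of (x, y) with respect to (u, v):

    ∂(x,y)/∂(u,v) = | -1  -3 | = (-1)(3) - (-3)(2) = 3.
                   | 2  3 |

Its absolute value is |J| = 3 (the area scaling factor).

Substituting x = -u - 3v, y = 2u + 3v into the integrand,

    8x - 8y → -24u - 48v,

so the integral becomes

    ∬_R (-24u - 48v) · |J| du dv = ∫_0^3 ∫_0^1 (-72u - 144v) dv du.

Inner (v): -72u - 72.
Outer (u): -540.

Therefore ∬_D (8x - 8y) dx dy = -540.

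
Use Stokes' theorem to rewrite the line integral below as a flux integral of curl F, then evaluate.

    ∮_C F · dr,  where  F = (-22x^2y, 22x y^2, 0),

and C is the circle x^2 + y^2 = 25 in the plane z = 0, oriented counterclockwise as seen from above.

Let S be the flat disk x^2 + y^2 ≤ 25 in the plane z = 0, with upward unit normal n̂ = ẑ. By Stokes' theorem,

    ∮_C F · dr = ∬_S (∇ × F) · n̂ dS = ∬_D (curl F)_z dA,

where D is the disk x^2 + y^2 ≤ 25.

Compute the curl of F = (-22x^2y, 22x y^2, 0):
    (∇ × F)_x = ∂F_z/∂y - ∂F_y/∂z = 0,
    (∇ × F)_y = ∂F_x/∂z - ∂F_z/∂x = 0,
    (∇ × F)_z = ∂F_y/∂x - ∂F_x/∂y = 22x^2 + 22y^2.

On z = 0, (curl F)_z = 22x^2 + 22y^2.

Convert to polar (x = r cos θ, y = r sin θ, dA = r dr dθ); the integrand becomes 22r^2, so

    ∬_D (curl F)_z dA = ∫_0^{2π} ∫_0^{5} (22r^2) · r dr dθ.

Inner (r from 0 to 5): 6875/2.
Outer (θ from 0 to 2π): 6875π.

Therefore ∮_C F · dr = 6875π.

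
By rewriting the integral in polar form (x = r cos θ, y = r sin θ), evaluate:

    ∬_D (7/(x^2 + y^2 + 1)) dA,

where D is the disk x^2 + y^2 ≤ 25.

The region D is 0 ≤ r ≤ 5, 0 ≤ θ ≤ 2π in polar coordinates, where x = r cos(θ), y = r sin(θ), and dA = r dr dθ.

Under the substitution, the integrand becomes 7/(r^2 + 1), so

    ∬_D (7/(x^2 + y^2 + 1)) dA = ∫_{0}^{2π} ∫_{0}^{5} (7/(r^2 + 1)) · r dr dθ.

Inner integral (in r): ∫_{0}^{5} (7/(r^2 + 1)) · r dr = 7log(26)/2.

Outer integral (in θ): ∫_{0}^{2π} (7log(26)/2) dθ = 7π log(26).

Therefore ∬_D (7/(x^2 + y^2 + 1)) dA = 7π log(26).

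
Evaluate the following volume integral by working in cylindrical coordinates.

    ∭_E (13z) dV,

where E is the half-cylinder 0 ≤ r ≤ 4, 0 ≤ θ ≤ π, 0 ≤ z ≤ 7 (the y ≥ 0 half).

In cylindrical coordinates, x = r cos(θ), y = r sin(θ), z = z, and dV = r dr dθ dz.

The integrand becomes 13z, so

    ∭_E (13z) dV = ∫_{0}^{π} ∫_{0}^{4} ∫_{0}^{7} (13z) · r dz dr dθ.

Inner (z): 637r/2.
Middle (r from 0 to 4): 2548.
Outer (θ): 2548π.

Therefore the triple integral equals 2548π.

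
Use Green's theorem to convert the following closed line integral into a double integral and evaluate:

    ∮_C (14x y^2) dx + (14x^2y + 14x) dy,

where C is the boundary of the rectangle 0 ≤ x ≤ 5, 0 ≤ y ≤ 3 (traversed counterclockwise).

Green's theorem converts the closed line integral into a double integral over the enclosed region D:

    ∮_C P dx + Q dy = ∬_D (∂Q/∂x - ∂P/∂y) dA.

Here P = 14x y^2, Q = 14x^2y + 14x, so

    ∂Q/∂x = 28x y + 14,    ∂P/∂y = 28x y,
    ∂Q/∂x - ∂P/∂y = 14.

D is the region 0 ≤ x ≤ 5, 0 ≤ y ≤ 3. Evaluating the double integral:

    ∬_D (14) dA = ∫_0^{5} ∫_0^{3} (14) dy dx.

Inner (y from 0 to 3): 42.
Outer (x from 0 to 5): 210.

Therefore ∮_C P dx + Q dy = 210.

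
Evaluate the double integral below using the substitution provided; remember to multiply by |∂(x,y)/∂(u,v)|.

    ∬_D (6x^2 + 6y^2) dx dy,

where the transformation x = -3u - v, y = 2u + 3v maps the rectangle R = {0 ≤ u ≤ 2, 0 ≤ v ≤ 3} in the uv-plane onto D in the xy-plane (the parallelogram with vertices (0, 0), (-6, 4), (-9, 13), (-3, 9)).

Compute the Jacobian determinant of (x, y) with respect to (u, v):

    ∂(x,y)/∂(u,v) = | -3  -1 | = (-3)(3) - (-1)(2) = -7.
                   | 2  3 |

Its absolute value is |J| = 7 (the area scaling factor).

Substituting x = -3u - v, y = 2u + 3v into the integrand,

    6x^2 + 6y^2 → 78u^2 + 108u v + 60v^2,

so the integral becomes

    ∬_R (78u^2 + 108u v + 60v^2) · |J| du dv = ∫_0^2 ∫_0^3 (546u^2 + 756u v + 420v^2) dv du.

Inner (v): 1638u^2 + 3402u + 3780.
Outer (u): 18732.

Therefore ∬_D (6x^2 + 6y^2) dx dy = 18732.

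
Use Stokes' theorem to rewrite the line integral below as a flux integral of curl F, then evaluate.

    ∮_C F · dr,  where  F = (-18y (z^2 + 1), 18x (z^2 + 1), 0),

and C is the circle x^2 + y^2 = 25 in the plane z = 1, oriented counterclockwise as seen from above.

Let S be the flat disk x^2 + y^2 ≤ 25 in the plane z = 1, with upward unit normal n̂ = ẑ. By Stokes' theorem,

    ∮_C F · dr = ∬_S (∇ × F) · n̂ dS = ∬_D (curl F)_z dA,

where D is the disk x^2 + y^2 ≤ 25.

Compute the curl of F = (-18y (z^2 + 1), 18x (z^2 + 1), 0):
    (∇ × F)_x = ∂F_z/∂y - ∂F_y/∂z = -36x z,
    (∇ × F)_y = ∂F_x/∂z - ∂F_z/∂x = -36y z,
    (∇ × F)_z = ∂F_y/∂x - ∂F_x/∂y = 36z^2 + 36.

On z = 1, (curl F)_z = 72.

Convert to polar (x = r cos θ, y = r sin θ, dA = r dr dθ); the integrand becomes 72, so

    ∬_D (curl F)_z dA = ∫_0^{2π} ∫_0^{5} (72) · r dr dθ.

Inner (r from 0 to 5): 900.
Outer (θ from 0 to 2π): 1800π.

Therefore ∮_C F · dr = 1800π.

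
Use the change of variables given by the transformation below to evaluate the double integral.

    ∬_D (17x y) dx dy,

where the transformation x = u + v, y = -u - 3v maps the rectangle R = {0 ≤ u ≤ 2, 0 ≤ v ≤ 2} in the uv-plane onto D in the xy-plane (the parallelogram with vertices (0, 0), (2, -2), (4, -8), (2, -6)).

Compute the Jacobian determinant of (x, y) with respect to (u, v):

    ∂(x,y)/∂(u,v) = | 1  1 | = (1)(-3) - (1)(-1) = -2.
                   | -1  -3 |

Its absolute value is |J| = 2 (the area scaling factor).

Substituting x = u + v, y = -u - 3v into the integrand,

    17x y → -17u^2 - 68u v - 51v^2,

so the integral becomes

    ∬_R (-17u^2 - 68u v - 51v^2) · |J| du dv = ∫_0^2 ∫_0^2 (-34u^2 - 136u v - 102v^2) dv du.

Inner (v): -68u^2 - 272u - 272.
Outer (u): -3808/3.

Therefore ∬_D (17x y) dx dy = -3808/3.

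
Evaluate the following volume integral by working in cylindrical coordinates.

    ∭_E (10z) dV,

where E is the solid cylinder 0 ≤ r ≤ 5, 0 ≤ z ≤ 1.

In cylindrical coordinates, x = r cos(θ), y = r sin(θ), z = z, and dV = r dr dθ dz.

The integrand becomes 10z, so

    ∭_E (10z) dV = ∫_{0}^{2π} ∫_{0}^{5} ∫_{0}^{1} (10z) · r dz dr dθ.

Inner (z): 5r.
Middle (r from 0 to 5): 125/2.
Outer (θ): 125π.

Therefore the triple integral equals 125π.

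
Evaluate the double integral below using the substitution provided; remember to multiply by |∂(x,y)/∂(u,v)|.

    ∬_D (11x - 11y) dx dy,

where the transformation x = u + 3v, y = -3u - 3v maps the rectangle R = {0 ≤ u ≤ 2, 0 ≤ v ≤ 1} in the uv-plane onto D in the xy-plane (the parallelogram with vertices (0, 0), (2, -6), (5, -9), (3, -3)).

Compute the Jacobian determinant of (x, y) with respect to (u, v):

    ∂(x,y)/∂(u,v) = | 1  3 | = (1)(-3) - (3)(-3) = 6.
                   | -3  -3 |

Its absolute value is |J| = 6 (the area scaling factor).

Substituting x = u + 3v, y = -3u - 3v into the integrand,

    11x - 11y → 44u + 66v,

so the integral becomes

    ∬_R (44u + 66v) · |J| du dv = ∫_0^2 ∫_0^1 (264u + 396v) dv du.

Inner (v): 264u + 198.
Outer (u): 924.

Therefore ∬_D (11x - 11y) dx dy = 924.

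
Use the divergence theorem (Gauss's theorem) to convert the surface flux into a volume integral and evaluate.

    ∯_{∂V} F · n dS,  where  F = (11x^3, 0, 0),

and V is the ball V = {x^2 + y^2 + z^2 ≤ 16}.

By the divergence theorem,

    ∯_{∂V} F · n dS = ∭_V (∇ · F) dV.

Compute the divergence:
    ∇ · F = ∂F_x/∂x + ∂F_y/∂y + ∂F_z/∂z = 33x^2 + 0 + 0 = 33x^2.

In spherical coordinates, x = ρ sin(φ) cos(θ), y = ρ sin(φ) sin(θ), z = ρ cos(φ), dV = ρ^2 sin(φ) dρ dφ dθ, with 0 ≤ ρ ≤ 4, 0 ≤ φ ≤ π, 0 ≤ θ ≤ 2π.

The integrand, after substitution and multiplying by the volume element, becomes (33ρ^2sin(φ)^2cos(θ)^2) · ρ^2 sin(φ), so

    ∭_V (∇·F) dV = ∫_0^{2π} ∫_0^{π} ∫_0^{4} (33ρ^2sin(φ)^2cos(θ)^2) · ρ^2 sin(φ) dρ dφ dθ.

Inner (ρ from 0 to 4): 33792sin(φ)^3cos(θ)^2/5.
Middle (φ from 0 to π): 45056cos(θ)^2/5.
Outer (θ from 0 to 2π): 45056π/5.

Therefore ∯_{∂V} F · n dS = 45056π/5.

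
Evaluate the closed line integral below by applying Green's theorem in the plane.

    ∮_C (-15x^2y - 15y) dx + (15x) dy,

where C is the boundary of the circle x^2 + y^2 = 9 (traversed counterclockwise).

Green's theorem converts the closed line integral into a double integral over the enclosed region D:

    ∮_C P dx + Q dy = ∬_D (∂Q/∂x - ∂P/∂y) dA.

Here P = -15x^2y - 15y, Q = 15x, so

    ∂Q/∂x = 15,    ∂P/∂y = -15x^2 - 15,
    ∂Q/∂x - ∂P/∂y = 15x^2 + 30.

D is the region x^2 + y^2 ≤ 9. Evaluating the double integral:

In polar coordinates (x = r cos θ, y = r sin θ, dA = r dr dθ) the integrand becomes 15r^2cos(θ)^2 + 30, so

    ∬_D (15x^2 + 30) dA = ∫_0^{2π} ∫_0^{3} (15r^2cos(θ)^2 + 30) · r dr dθ.

Inner (r from 0 to 3): 1215cos(θ)^2/4 + 135.
Outer (θ from 0 to 2π): 2295π/4.

Therefore ∮_C P dx + Q dy = 2295π/4.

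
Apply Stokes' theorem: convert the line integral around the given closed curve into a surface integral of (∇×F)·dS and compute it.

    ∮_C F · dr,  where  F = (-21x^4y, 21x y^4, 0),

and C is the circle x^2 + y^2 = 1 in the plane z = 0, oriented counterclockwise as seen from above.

Let S be the flat disk x^2 + y^2 ≤ 1 in the plane z = 0, with upward unit normal n̂ = ẑ. By Stokes' theorem,

    ∮_C F · dr = ∬_S (∇ × F) · n̂ dS = ∬_D (curl F)_z dA,

where D is the disk x^2 + y^2 ≤ 1.

Compute the curl of F = (-21x^4y, 21x y^4, 0):
    (∇ × F)_x = ∂F_z/∂y - ∂F_y/∂z = 0,
    (∇ × F)_y = ∂F_x/∂z - ∂F_z/∂x = 0,
    (∇ × F)_z = ∂F_y/∂x - ∂F_x/∂y = 21x^4 + 21y^4.

On z = 0, (curl F)_z = 21x^4 + 21y^4.

Convert to polar (x = r cos θ, y = r sin θ, dA = r dr dθ); the integrand becomes 21r^4(sin(θ)^4 + cos(θ)^4), so

    ∬_D (curl F)_z dA = ∫_0^{2π} ∫_0^{1} (21r^4(sin(θ)^4 + cos(θ)^4)) · r dr dθ.

Inner (r from 0 to 1): 7sin(θ)^4/2 + 7cos(θ)^4/2.
Outer (θ from 0 to 2π): 21π/4.

Therefore ∮_C F · dr = 21π/4.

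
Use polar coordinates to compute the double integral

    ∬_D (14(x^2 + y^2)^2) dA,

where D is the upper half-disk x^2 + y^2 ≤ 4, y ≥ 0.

The region D is 0 ≤ r ≤ 2, 0 ≤ θ ≤ π in polar coordinates, where x = r cos(θ), y = r sin(θ), and dA = r dr dθ.

Under the substitution, the integrand becomes 14r^4, so

    ∬_D (14(x^2 + y^2)^2) dA = ∫_{0}^{π} ∫_{0}^{2} (14r^4) · r dr dθ.

Inner integral (in r): ∫_{0}^{2} (14r^4) · r dr = 448/3.

Outer integral (in θ): ∫_{0}^{π} (448/3) dθ = 448π/3.

Therefore ∬_D (14(x^2 + y^2)^2) dA = 448π/3.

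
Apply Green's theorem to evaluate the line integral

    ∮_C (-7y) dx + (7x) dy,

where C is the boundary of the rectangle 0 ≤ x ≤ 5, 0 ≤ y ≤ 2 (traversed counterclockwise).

Green's theorem converts the closed line integral into a double integral over the enclosed region D:

    ∮_C P dx + Q dy = ∬_D (∂Q/∂x - ∂P/∂y) dA.

Here P = -7y, Q = 7x, so

    ∂Q/∂x = 7,    ∂P/∂y = -7,
    ∂Q/∂x - ∂P/∂y = 14.

D is the region 0 ≤ x ≤ 5, 0 ≤ y ≤ 2. Evaluating the double integral:

    ∬_D (14) dA = ∫_0^{5} ∫_0^{2} (14) dy dx.

Inner (y from 0 to 2): 28.
Outer (x from 0 to 5): 140.

Therefore ∮_C P dx + Q dy = 140.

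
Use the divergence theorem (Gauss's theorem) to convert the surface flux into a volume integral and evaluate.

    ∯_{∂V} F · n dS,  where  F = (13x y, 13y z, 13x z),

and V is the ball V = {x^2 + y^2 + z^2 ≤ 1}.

By the divergence theorem,

    ∯_{∂V} F · n dS = ∭_V (∇ · F) dV.

Compute the divergence:
    ∇ · F = ∂F_x/∂x + ∂F_y/∂y + ∂F_z/∂z = 13y + 13z + 13x = 13x + 13y + 13z.

In spherical coordinates, x = ρ sin(φ) cos(θ), y = ρ sin(φ) sin(θ), z = ρ cos(φ), dV = ρ^2 sin(φ) dρ dφ dθ, with 0 ≤ ρ ≤ 1, 0 ≤ φ ≤ π, 0 ≤ θ ≤ 2π.

The integrand, after substitution and multiplying by the volume element, becomes (13ρ (sqrt(2)sin(φ)sin(θ + π/4) + cos(φ))) · ρ^2 sin(φ), so

    ∭_V (∇·F) dV = ∫_0^{2π} ∫_0^{π} ∫_0^{1} (13ρ (sqrt(2)sin(φ)sin(θ + π/4) + cos(φ))) · ρ^2 sin(φ) dρ dφ dθ.

Inner (ρ from 0 to 1): 13(sqrt(2)sin(φ)sin(θ + π/4) + cos(φ))sin(φ)/4.
Middle (φ from 0 to π): 13sqrt(2)π sin(θ + π/4)/8.
Outer (θ from 0 to 2π): 0.

Therefore ∯_{∂V} F · n dS = 0.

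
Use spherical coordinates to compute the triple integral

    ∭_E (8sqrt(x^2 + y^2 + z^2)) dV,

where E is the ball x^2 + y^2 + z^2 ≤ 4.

In spherical coordinates, x = ρ sin(φ) cos(θ), y = ρ sin(φ) sin(θ), z = ρ cos(φ), and dV = ρ^2 sin(φ) dρ dφ dθ.

The integrand becomes 8ρ, so

    ∭_E (8sqrt(x^2 + y^2 + z^2)) dV = ∫_{0}^{2π} ∫_{0}^{π} ∫_{0}^{2} (8ρ) · ρ^2 sin(φ) dρ dφ dθ.

Inner (ρ): 32sin(φ).
Middle (φ): 64.
Outer (θ): 128π.

Therefore the triple integral equals 128π.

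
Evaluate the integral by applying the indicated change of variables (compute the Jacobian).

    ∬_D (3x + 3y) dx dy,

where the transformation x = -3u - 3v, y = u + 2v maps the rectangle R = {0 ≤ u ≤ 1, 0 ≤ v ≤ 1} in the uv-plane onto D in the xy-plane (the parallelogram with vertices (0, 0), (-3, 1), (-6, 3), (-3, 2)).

Compute the Jacobian determinant of (x, y) with respect to (u, v):

    ∂(x,y)/∂(u,v) = | -3  -3 | = (-3)(2) - (-3)(1) = -3.
                   | 1  2 |

Its absolute value is |J| = 3 (the area scaling factor).

Substituting x = -3u - 3v, y = u + 2v into the integrand,

    3x + 3y → -6u - 3v,

so the integral becomes

    ∬_R (-6u - 3v) · |J| du dv = ∫_0^1 ∫_0^1 (-18u - 9v) dv du.

Inner (v): -18u - 9/2.
Outer (u): -27/2.

Therefore ∬_D (3x + 3y) dx dy = -27/2.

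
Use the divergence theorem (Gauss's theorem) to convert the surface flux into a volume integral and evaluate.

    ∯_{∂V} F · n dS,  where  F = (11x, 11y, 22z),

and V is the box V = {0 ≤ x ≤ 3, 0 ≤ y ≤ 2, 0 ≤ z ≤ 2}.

By the divergence theorem,

    ∯_{∂V} F · n dS = ∭_V (∇ · F) dV.

Compute the divergence:
    ∇ · F = ∂F_x/∂x + ∂F_y/∂y + ∂F_z/∂z = 11 + 11 + 22 = 44.

V is a rectangular box, so dV = dx dy dz with 0 ≤ x ≤ 3, 0 ≤ y ≤ 2, 0 ≤ z ≤ 2.

Integrate (44) over V as an iterated integral:

    ∭_V (∇·F) dV = ∫_0^{3} ∫_0^{2} ∫_0^{2} (44) dz dy dx.

Inner (z from 0 to 2): 88.
Middle (y from 0 to 2): 176.
Outer (x from 0 to 3): 528.

Therefore ∯_{∂V} F · n dS = 528.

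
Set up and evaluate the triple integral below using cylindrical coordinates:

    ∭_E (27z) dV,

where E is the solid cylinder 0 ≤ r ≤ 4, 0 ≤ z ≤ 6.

In cylindrical coordinates, x = r cos(θ), y = r sin(θ), z = z, and dV = r dr dθ dz.

The integrand becomes 27z, so

    ∭_E (27z) dV = ∫_{0}^{2π} ∫_{0}^{4} ∫_{0}^{6} (27z) · r dz dr dθ.

Inner (z): 486r.
Middle (r from 0 to 4): 3888.
Outer (θ): 7776π.

Therefore the triple integral equals 7776π.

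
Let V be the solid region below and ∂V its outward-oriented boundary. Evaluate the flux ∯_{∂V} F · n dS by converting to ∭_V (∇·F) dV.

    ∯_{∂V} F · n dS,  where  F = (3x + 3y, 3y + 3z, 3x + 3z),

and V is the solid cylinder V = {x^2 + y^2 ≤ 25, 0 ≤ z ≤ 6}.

By the divergence theorem,

    ∯_{∂V} F · n dS = ∭_V (∇ · F) dV.

Compute the divergence:
    ∇ · F = ∂F_x/∂x + ∂F_y/∂y + ∂F_z/∂z = 3 + 3 + 3 = 9.

In cylindrical coordinates, x = r cos(θ), y = r sin(θ), z = z, dV = r dr dθ dz, with 0 ≤ r ≤ 5, 0 ≤ θ ≤ 2π, 0 ≤ z ≤ 6.

The integrand, after substitution and multiplying by the volume element, becomes (9) · r, so

    ∭_V (∇·F) dV = ∫_0^{2π} ∫_0^{5} ∫_0^{6} (9) · r dz dr dθ.

Inner (z from 0 to 6): 54r.
Middle (r from 0 to 5): 675.
Outer (θ from 0 to 2π): 1350π.

Therefore ∯_{∂V} F · n dS = 1350π.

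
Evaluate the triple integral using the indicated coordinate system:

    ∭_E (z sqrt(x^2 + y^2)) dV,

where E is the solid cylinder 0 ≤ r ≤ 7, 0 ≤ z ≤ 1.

In cylindrical coordinates, x = r cos(θ), y = r sin(θ), z = z, and dV = r dr dθ dz.

The integrand becomes r z, so

    ∭_E (z sqrt(x^2 + y^2)) dV = ∫_{0}^{2π} ∫_{0}^{7} ∫_{0}^{1} (r z) · r dz dr dθ.

Inner (z): r^2/2.
Middle (r from 0 to 7): 343/6.
Outer (θ): 343π/3.

Therefore the triple integral equals 343π/3.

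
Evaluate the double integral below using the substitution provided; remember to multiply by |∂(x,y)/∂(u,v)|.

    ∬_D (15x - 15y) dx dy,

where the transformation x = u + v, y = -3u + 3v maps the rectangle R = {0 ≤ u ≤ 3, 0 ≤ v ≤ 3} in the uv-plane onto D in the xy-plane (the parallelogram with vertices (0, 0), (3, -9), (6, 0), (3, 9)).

Compute the Jacobian determinant of (x, y) with respect to (u, v):

    ∂(x,y)/∂(u,v) = | 1  1 | = (1)(3) - (1)(-3) = 6.
                   | -3  3 |

Its absolute value is |J| = 6 (the area scaling factor).

Substituting x = u + v, y = -3u + 3v into the integrand,

    15x - 15y → 60u - 30v,

so the integral becomes

    ∬_R (60u - 30v) · |J| du dv = ∫_0^3 ∫_0^3 (360u - 180v) dv du.

Inner (v): 1080u - 810.
Outer (u): 2430.

Therefore ∬_D (15x - 15y) dx dy = 2430.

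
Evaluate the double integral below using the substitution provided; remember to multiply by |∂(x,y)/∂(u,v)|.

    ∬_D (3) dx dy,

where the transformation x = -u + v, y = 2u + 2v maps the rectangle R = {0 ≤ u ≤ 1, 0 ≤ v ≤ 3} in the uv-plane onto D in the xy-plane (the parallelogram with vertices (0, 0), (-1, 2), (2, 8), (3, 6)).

Compute the Jacobian determinant of (x, y) with respect to (u, v):

    ∂(x,y)/∂(u,v) = | -1  1 | = (-1)(2) - (1)(2) = -4.
                   | 2  2 |

Its absolute value is |J| = 4 (the area scaling factor).

Substituting x = -u + v, y = 2u + 2v into the integrand,

    3 → 3,

so the integral becomes

    ∬_R (3) · |J| du dv = ∫_0^1 ∫_0^3 (12) dv du.

Inner (v): 36.
Outer (u): 36.

Therefore ∬_D (3) dx dy = 36.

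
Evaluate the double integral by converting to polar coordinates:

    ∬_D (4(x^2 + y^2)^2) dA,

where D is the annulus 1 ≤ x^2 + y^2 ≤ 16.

The region D is 1 ≤ r ≤ 4, 0 ≤ θ ≤ 2π in polar coordinates, where x = r cos(θ), y = r sin(θ), and dA = r dr dθ.

Under the substitution, the integrand becomes 4r^4, so

    ∬_D (4(x^2 + y^2)^2) dA = ∫_{0}^{2π} ∫_{1}^{4} (4r^4) · r dr dθ.

Inner integral (in r): ∫_{1}^{4} (4r^4) · r dr = 2730.

Outer integral (in θ): ∫_{0}^{2π} (2730) dθ = 5460π.

Therefore ∬_D (4(x^2 + y^2)^2) dA = 5460π.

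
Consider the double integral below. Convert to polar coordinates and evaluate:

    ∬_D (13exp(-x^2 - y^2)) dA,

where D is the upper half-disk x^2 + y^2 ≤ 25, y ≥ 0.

The region D is 0 ≤ r ≤ 5, 0 ≤ θ ≤ π in polar coordinates, where x = r cos(θ), y = r sin(θ), and dA = r dr dθ.

Under the substitution, the integrand becomes 13exp(-r^2), so

    ∬_D (13exp(-x^2 - y^2)) dA = ∫_{0}^{π} ∫_{0}^{5} (13exp(-r^2)) · r dr dθ.

Inner integral (in r): ∫_{0}^{5} (13exp(-r^2)) · r dr = 13/2 - 13exp(-25)/2.

Outer integral (in θ): ∫_{0}^{π} (13/2 - 13exp(-25)/2) dθ = -13π (1 - exp(25))exp(-25)/2.

Therefore ∬_D (13exp(-x^2 - y^2)) dA = -13π (1 - exp(25))exp(-25)/2.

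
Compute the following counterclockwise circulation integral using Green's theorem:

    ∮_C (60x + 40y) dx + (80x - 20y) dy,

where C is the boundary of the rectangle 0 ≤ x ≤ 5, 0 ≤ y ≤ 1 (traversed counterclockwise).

Green's theorem converts the closed line integral into a double integral over the enclosed region D:

    ∮_C P dx + Q dy = ∬_D (∂Q/∂x - ∂P/∂y) dA.

Here P = 60x + 40y, Q = 80x - 20y, so

    ∂Q/∂x = 80,    ∂P/∂y = 40,
    ∂Q/∂x - ∂P/∂y = 40.

D is the region 0 ≤ x ≤ 5, 0 ≤ y ≤ 1. Evaluating the double integral:

    ∬_D (40) dA = ∫_0^{5} ∫_0^{1} (40) dy dx.

Inner (y from 0 to 1): 40.
Outer (x from 0 to 5): 200.

Therefore ∮_C P dx + Q dy = 200.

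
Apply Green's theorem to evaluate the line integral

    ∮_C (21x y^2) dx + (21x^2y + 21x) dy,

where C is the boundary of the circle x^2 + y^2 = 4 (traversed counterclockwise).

Green's theorem converts the closed line integral into a double integral over the enclosed region D:

    ∮_C P dx + Q dy = ∬_D (∂Q/∂x - ∂P/∂y) dA.

Here P = 21x y^2, Q = 21x^2y + 21x, so

    ∂Q/∂x = 42x y + 21,    ∂P/∂y = 42x y,
    ∂Q/∂x - ∂P/∂y = 21.

D is the region x^2 + y^2 ≤ 4. Evaluating the double integral:

In polar coordinates (x = r cos θ, y = r sin θ, dA = r dr dθ) the integrand becomes 21, so

    ∬_D (21) dA = ∫_0^{2π} ∫_0^{2} (21) · r dr dθ.

Inner (r from 0 to 2): 42.
Outer (θ from 0 to 2π): 84π.

Therefore ∮_C P dx + Q dy = 84π.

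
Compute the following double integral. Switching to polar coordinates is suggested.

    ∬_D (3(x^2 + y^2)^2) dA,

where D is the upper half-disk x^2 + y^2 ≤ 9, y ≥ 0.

The region D is 0 ≤ r ≤ 3, 0 ≤ θ ≤ π in polar coordinates, where x = r cos(θ), y = r sin(θ), and dA = r dr dθ.

Under the substitution, the integrand becomes 3r^4, so

    ∬_D (3(x^2 + y^2)^2) dA = ∫_{0}^{π} ∫_{0}^{3} (3r^4) · r dr dθ.

Inner integral (in r): ∫_{0}^{3} (3r^4) · r dr = 729/2.

Outer integral (in θ): ∫_{0}^{π} (729/2) dθ = 729π/2.

Therefore ∬_D (3(x^2 + y^2)^2) dA = 729π/2.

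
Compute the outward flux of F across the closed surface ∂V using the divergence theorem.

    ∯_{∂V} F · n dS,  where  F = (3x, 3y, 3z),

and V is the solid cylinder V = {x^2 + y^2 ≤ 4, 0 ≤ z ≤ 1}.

By the divergence theorem,

    ∯_{∂V} F · n dS = ∭_V (∇ · F) dV.

Compute the divergence:
    ∇ · F = ∂F_x/∂x + ∂F_y/∂y + ∂F_z/∂z = 3 + 3 + 3 = 9.

In cylindrical coordinates, x = r cos(θ), y = r sin(θ), z = z, dV = r dr dθ dz, with 0 ≤ r ≤ 2, 0 ≤ θ ≤ 2π, 0 ≤ z ≤ 1.

The integrand, after substitution and multiplying by the volume element, becomes (9) · r, so

    ∭_V (∇·F) dV = ∫_0^{2π} ∫_0^{2} ∫_0^{1} (9) · r dz dr dθ.

Inner (z from 0 to 1): 9r.
Middle (r from 0 to 2): 18.
Outer (θ from 0 to 2π): 36π.

Therefore ∯_{∂V} F · n dS = 36π.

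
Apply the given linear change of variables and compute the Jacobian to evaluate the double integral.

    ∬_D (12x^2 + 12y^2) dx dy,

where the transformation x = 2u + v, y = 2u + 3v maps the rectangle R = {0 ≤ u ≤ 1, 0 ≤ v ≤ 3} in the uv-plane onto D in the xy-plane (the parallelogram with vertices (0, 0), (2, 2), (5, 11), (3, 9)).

Compute the Jacobian determinant of (x, y) with respect to (u, v):

    ∂(x,y)/∂(u,v) = | 2  1 | = (2)(3) - (1)(2) = 4.
                   | 2  3 |

Its absolute value is |J| = 4 (the area scaling factor).

Substituting x = 2u + v, y = 2u + 3v into the integrand,

    12x^2 + 12y^2 → 96u^2 + 192u v + 120v^2,

so the integral becomes

    ∬_R (96u^2 + 192u v + 120v^2) · |J| du dv = ∫_0^1 ∫_0^3 (384u^2 + 768u v + 480v^2) dv du.

Inner (v): 1152u^2 + 3456u + 4320.
Outer (u): 6432.

Therefore ∬_D (12x^2 + 12y^2) dx dy = 6432.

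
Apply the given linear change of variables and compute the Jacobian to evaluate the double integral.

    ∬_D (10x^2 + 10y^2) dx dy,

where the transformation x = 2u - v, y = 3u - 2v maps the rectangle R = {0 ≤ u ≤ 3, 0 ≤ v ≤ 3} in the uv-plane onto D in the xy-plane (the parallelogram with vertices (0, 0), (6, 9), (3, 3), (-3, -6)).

Compute the Jacobian determinant of (x, y) with respect to (u, v):

    ∂(x,y)/∂(u,v) = | 2  -1 | = (2)(-2) - (-1)(3) = -1.
                   | 3  -2 |

Its absolute value is |J| = 1 (the area scaling factor).

Substituting x = 2u - v, y = 3u - 2v into the integrand,

    10x^2 + 10y^2 → 130u^2 - 160u v + 50v^2,

so the integral becomes

    ∬_R (130u^2 - 160u v + 50v^2) · |J| du dv = ∫_0^3 ∫_0^3 (130u^2 - 160u v + 50v^2) dv du.

Inner (v): 390u^2 - 720u + 450.
Outer (u): 1620.

Therefore ∬_D (10x^2 + 10y^2) dx dy = 1620.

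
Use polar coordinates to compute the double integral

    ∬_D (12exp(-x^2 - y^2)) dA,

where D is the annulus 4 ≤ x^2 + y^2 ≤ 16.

The region D is 2 ≤ r ≤ 4, 0 ≤ θ ≤ 2π in polar coordinates, where x = r cos(θ), y = r sin(θ), and dA = r dr dθ.

Under the substitution, the integrand becomes 12exp(-r^2), so

    ∬_D (12exp(-x^2 - y^2)) dA = ∫_{0}^{2π} ∫_{2}^{4} (12exp(-r^2)) · r dr dθ.

Inner integral (in r): ∫_{2}^{4} (12exp(-r^2)) · r dr = -(6 - 6exp(12))exp(-16).

Outer integral (in θ): ∫_{0}^{2π} (-(6 - 6exp(12))exp(-16)) dθ = -12π (1 - exp(12))exp(-16).

Therefore ∬_D (12exp(-x^2 - y^2)) dA = -12π (1 - exp(12))exp(-16).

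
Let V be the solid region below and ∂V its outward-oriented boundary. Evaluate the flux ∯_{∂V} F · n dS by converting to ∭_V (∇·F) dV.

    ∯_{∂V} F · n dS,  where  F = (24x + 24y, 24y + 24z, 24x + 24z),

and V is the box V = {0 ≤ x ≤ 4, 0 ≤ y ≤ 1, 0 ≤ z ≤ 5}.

By the divergence theorem,

    ∯_{∂V} F · n dS = ∭_V (∇ · F) dV.

Compute the divergence:
    ∇ · F = ∂F_x/∂x + ∂F_y/∂y + ∂F_z/∂z = 24 + 24 + 24 = 72.

V is a rectangular box, so dV = dx dy dz with 0 ≤ x ≤ 4, 0 ≤ y ≤ 1, 0 ≤ z ≤ 5.

Integrate (72) over V as an iterated integral:

    ∭_V (∇·F) dV = ∫_0^{4} ∫_0^{1} ∫_0^{5} (72) dz dy dx.

Inner (z from 0 to 5): 360.
Middle (y from 0 to 1): 360.
Outer (x from 0 to 4): 1440.

Therefore ∯_{∂V} F · n dS = 1440.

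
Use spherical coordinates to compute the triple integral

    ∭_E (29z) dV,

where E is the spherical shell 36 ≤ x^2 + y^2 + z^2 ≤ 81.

In spherical coordinates, x = ρ sin(φ) cos(θ), y = ρ sin(φ) sin(θ), z = ρ cos(φ), and dV = ρ^2 sin(φ) dρ dφ dθ.

The integrand becomes 29ρ cos(φ), so

    ∭_E (29z) dV = ∫_{0}^{2π} ∫_{0}^{π} ∫_{6}^{9} (29ρ cos(φ)) · ρ^2 sin(φ) dρ dφ dθ.

Inner (ρ): 152685sin(2φ)/8.
Middle (φ): 0.
Outer (θ): 0.

Therefore the triple integral equals 0.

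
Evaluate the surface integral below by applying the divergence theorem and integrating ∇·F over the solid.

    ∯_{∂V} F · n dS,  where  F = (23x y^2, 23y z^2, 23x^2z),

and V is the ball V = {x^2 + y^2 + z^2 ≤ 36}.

By the divergence theorem,

    ∯_{∂V} F · n dS = ∭_V (∇ · F) dV.

Compute the divergence:
    ∇ · F = ∂F_x/∂x + ∂F_y/∂y + ∂F_z/∂z = 23y^2 + 23z^2 + 23x^2 = 23x^2 + 23y^2 + 23z^2.

In spherical coordinates, x = ρ sin(φ) cos(θ), y = ρ sin(φ) sin(θ), z = ρ cos(φ), dV = ρ^2 sin(φ) dρ dφ dθ, with 0 ≤ ρ ≤ 6, 0 ≤ φ ≤ π, 0 ≤ θ ≤ 2π.

The integrand, after substitution and multiplying by the volume element, becomes (23ρ^2) · ρ^2 sin(φ), so

    ∭_V (∇·F) dV = ∫_0^{2π} ∫_0^{π} ∫_0^{6} (23ρ^2) · ρ^2 sin(φ) dρ dφ dθ.

Inner (ρ from 0 to 6): 178848sin(φ)/5.
Middle (φ from 0 to π): 357696/5.
Outer (θ from 0 to 2π): 715392π/5.

Therefore ∯_{∂V} F · n dS = 715392π/5.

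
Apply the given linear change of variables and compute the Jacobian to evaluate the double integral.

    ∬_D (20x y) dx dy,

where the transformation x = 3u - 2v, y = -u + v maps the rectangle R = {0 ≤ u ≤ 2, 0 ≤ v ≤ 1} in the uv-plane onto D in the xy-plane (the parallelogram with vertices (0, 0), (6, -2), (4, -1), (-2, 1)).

Compute the Jacobian determinant of (x, y) with respect to (u, v):

    ∂(x,y)/∂(u,v) = | 3  -2 | = (3)(1) - (-2)(-1) = 1.
                   | -1  1 |

Its absolute value is |J| = 1 (the area scaling factor).

Substituting x = 3u - 2v, y = -u + v into the integrand,

    20x y → -60u^2 + 100u v - 40v^2,

so the integral becomes

    ∬_R (-60u^2 + 100u v - 40v^2) · |J| du dv = ∫_0^2 ∫_0^1 (-60u^2 + 100u v - 40v^2) dv du.

Inner (v): -60u^2 + 50u - 40/3.
Outer (u): -260/3.

Therefore ∬_D (20x y) dx dy = -260/3.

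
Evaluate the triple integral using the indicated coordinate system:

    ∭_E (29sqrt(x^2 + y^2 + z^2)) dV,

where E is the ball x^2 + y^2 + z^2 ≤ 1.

In spherical coordinates, x = ρ sin(φ) cos(θ), y = ρ sin(φ) sin(θ), z = ρ cos(φ), and dV = ρ^2 sin(φ) dρ dφ dθ.

The integrand becomes 29ρ, so

    ∭_E (29sqrt(x^2 + y^2 + z^2)) dV = ∫_{0}^{2π} ∫_{0}^{π} ∫_{0}^{1} (29ρ) · ρ^2 sin(φ) dρ dφ dθ.

Inner (ρ): 29sin(φ)/4.
Middle (φ): 29/2.
Outer (θ): 29π.

Therefore the triple integral equals 29π.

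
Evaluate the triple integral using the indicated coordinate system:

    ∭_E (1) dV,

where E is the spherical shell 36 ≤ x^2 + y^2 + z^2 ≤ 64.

In spherical coordinates, x = ρ sin(φ) cos(θ), y = ρ sin(φ) sin(θ), z = ρ cos(φ), and dV = ρ^2 sin(φ) dρ dφ dθ.

The integrand becomes 1, so

    ∭_E (1) dV = ∫_{0}^{2π} ∫_{0}^{π} ∫_{6}^{8} (1) · ρ^2 sin(φ) dρ dφ dθ.

Inner (ρ): 296sin(φ)/3.
Middle (φ): 592/3.
Outer (θ): 1184π/3.

Therefore the triple integral equals 1184π/3.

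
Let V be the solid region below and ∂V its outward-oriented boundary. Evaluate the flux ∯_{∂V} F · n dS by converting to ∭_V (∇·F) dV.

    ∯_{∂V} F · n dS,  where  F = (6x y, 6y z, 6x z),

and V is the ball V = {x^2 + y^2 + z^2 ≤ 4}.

By the divergence theorem,

    ∯_{∂V} F · n dS = ∭_V (∇ · F) dV.

Compute the divergence:
    ∇ · F = ∂F_x/∂x + ∂F_y/∂y + ∂F_z/∂z = 6y + 6z + 6x = 6x + 6y + 6z.

In spherical coordinates, x = ρ sin(φ) cos(θ), y = ρ sin(φ) sin(θ), z = ρ cos(φ), dV = ρ^2 sin(φ) dρ dφ dθ, with 0 ≤ ρ ≤ 2, 0 ≤ φ ≤ π, 0 ≤ θ ≤ 2π.

The integrand, after substitution and multiplying by the volume element, becomes (6ρ (sqrt(2)sin(φ)sin(θ + π/4) + cos(φ))) · ρ^2 sin(φ), so

    ∭_V (∇·F) dV = ∫_0^{2π} ∫_0^{π} ∫_0^{2} (6ρ (sqrt(2)sin(φ)sin(θ + π/4) + cos(φ))) · ρ^2 sin(φ) dρ dφ dθ.

Inner (ρ from 0 to 2): 24(sqrt(2)sin(φ)sin(θ + π/4) + cos(φ))sin(φ).
Middle (φ from 0 to π): 12sqrt(2)π sin(θ + π/4).
Outer (θ from 0 to 2π): 0.

Therefore ∯_{∂V} F · n dS = 0.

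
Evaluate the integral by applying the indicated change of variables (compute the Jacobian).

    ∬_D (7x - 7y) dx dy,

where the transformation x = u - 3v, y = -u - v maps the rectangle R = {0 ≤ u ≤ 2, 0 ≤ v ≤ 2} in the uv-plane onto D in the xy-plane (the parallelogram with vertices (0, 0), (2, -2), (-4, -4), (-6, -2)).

Compute the Jacobian determinant of (x, y) with respect to (u, v):

    ∂(x,y)/∂(u,v) = | 1  -3 | = (1)(-1) - (-3)(-1) = -4.
                   | -1  -1 |

Its absolute value is |J| = 4 (the area scaling factor).

Substituting x = u - 3v, y = -u - v into the integrand,

    7x - 7y → 14u - 14v,

so the integral becomes

    ∬_R (14u - 14v) · |J| du dv = ∫_0^2 ∫_0^2 (56u - 56v) dv du.

Inner (v): 112u - 112.
Outer (u): 0.

Therefore ∬_D (7x - 7y) dx dy = 0.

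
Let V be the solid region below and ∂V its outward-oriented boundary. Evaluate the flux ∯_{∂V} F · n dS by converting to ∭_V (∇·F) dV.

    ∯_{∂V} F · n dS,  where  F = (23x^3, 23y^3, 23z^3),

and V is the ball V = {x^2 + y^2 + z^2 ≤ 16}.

By the divergence theorem,

    ∯_{∂V} F · n dS = ∭_V (∇ · F) dV.

Compute the divergence:
    ∇ · F = ∂F_x/∂x + ∂F_y/∂y + ∂F_z/∂z = 69x^2 + 69y^2 + 69z^2.

In spherical coordinates, x = ρ sin(φ) cos(θ), y = ρ sin(φ) sin(θ), z = ρ cos(φ), dV = ρ^2 sin(φ) dρ dφ dθ, with 0 ≤ ρ ≤ 4, 0 ≤ φ ≤ π, 0 ≤ θ ≤ 2π.

The integrand, after substitution and multiplying by the volume element, becomes (69ρ^2) · ρ^2 sin(φ), so

    ∭_V (∇·F) dV = ∫_0^{2π} ∫_0^{π} ∫_0^{4} (69ρ^2) · ρ^2 sin(φ) dρ dφ dθ.

Inner (ρ from 0 to 4): 70656sin(φ)/5.
Middle (φ from 0 to π): 141312/5.
Outer (θ from 0 to 2π): 282624π/5.

Therefore ∯_{∂V} F · n dS = 282624π/5.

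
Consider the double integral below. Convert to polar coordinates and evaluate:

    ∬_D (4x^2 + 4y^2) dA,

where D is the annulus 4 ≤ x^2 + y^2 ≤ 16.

The region D is 2 ≤ r ≤ 4, 0 ≤ θ ≤ 2π in polar coordinates, where x = r cos(θ), y = r sin(θ), and dA = r dr dθ.

Under the substitution, the integrand becomes 4r^2, so

    ∬_D (4x^2 + 4y^2) dA = ∫_{0}^{2π} ∫_{2}^{4} (4r^2) · r dr dθ.

Inner integral (in r): ∫_{2}^{4} (4r^2) · r dr = 240.

Outer integral (in θ): ∫_{0}^{2π} (240) dθ = 480π.

Therefore ∬_D (4x^2 + 4y^2) dA = 480π.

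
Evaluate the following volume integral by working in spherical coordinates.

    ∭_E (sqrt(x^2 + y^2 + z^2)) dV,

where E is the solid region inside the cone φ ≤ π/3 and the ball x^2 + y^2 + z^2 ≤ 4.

In spherical coordinates, x = ρ sin(φ) cos(θ), y = ρ sin(φ) sin(θ), z = ρ cos(φ), and dV = ρ^2 sin(φ) dρ dφ dθ.

The integrand becomes ρ, so

    ∭_E (sqrt(x^2 + y^2 + z^2)) dV = ∫_{0}^{2π} ∫_{0}^{π/3} ∫_{0}^{2} (ρ) · ρ^2 sin(φ) dρ dφ dθ.

Inner (ρ): 4sin(φ).
Middle (φ): 2.
Outer (θ): 4π.

Therefore the triple integral equals 4π.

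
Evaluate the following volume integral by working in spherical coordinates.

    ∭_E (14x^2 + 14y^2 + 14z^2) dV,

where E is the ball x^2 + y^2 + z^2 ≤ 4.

In spherical coordinates, x = ρ sin(φ) cos(θ), y = ρ sin(φ) sin(θ), z = ρ cos(φ), and dV = ρ^2 sin(φ) dρ dφ dθ.

The integrand becomes 14ρ^2, so

    ∭_E (14x^2 + 14y^2 + 14z^2) dV = ∫_{0}^{2π} ∫_{0}^{π} ∫_{0}^{2} (14ρ^2) · ρ^2 sin(φ) dρ dφ dθ.

Inner (ρ): 448sin(φ)/5.
Middle (φ): 896/5.
Outer (θ): 1792π/5.

Therefore the triple integral equals 1792π/5.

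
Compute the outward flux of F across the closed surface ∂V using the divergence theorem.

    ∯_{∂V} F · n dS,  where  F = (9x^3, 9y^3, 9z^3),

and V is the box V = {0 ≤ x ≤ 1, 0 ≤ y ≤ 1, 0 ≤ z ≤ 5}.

By the divergence theorem,

    ∯_{∂V} F · n dS = ∭_V (∇ · F) dV.

Compute the divergence:
    ∇ · F = ∂F_x/∂x + ∂F_y/∂y + ∂F_z/∂z = 27x^2 + 27y^2 + 27z^2.

V is a rectangular box, so dV = dx dy dz with 0 ≤ x ≤ 1, 0 ≤ y ≤ 1, 0 ≤ z ≤ 5.

Integrate (27x^2 + 27y^2 + 27z^2) over V as an iterated integral:

    ∭_V (∇·F) dV = ∫_0^{1} ∫_0^{1} ∫_0^{5} (27x^2 + 27y^2 + 27z^2) dz dy dx.

Inner (z from 0 to 5): 135x^2 + 135y^2 + 1125.
Middle (y from 0 to 1): 135x^2 + 1170.
Outer (x from 0 to 1): 1215.

Therefore ∯_{∂V} F · n dS = 1215.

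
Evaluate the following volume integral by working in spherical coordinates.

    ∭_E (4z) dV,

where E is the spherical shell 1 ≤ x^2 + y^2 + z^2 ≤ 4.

In spherical coordinates, x = ρ sin(φ) cos(θ), y = ρ sin(φ) sin(θ), z = ρ cos(φ), and dV = ρ^2 sin(φ) dρ dφ dθ.

The integrand becomes 4ρ cos(φ), so

    ∭_E (4z) dV = ∫_{0}^{2π} ∫_{0}^{π} ∫_{1}^{2} (4ρ cos(φ)) · ρ^2 sin(φ) dρ dφ dθ.

Inner (ρ): 15sin(2φ)/2.
Middle (φ): 0.
Outer (θ): 0.

Therefore the triple integral equals 0.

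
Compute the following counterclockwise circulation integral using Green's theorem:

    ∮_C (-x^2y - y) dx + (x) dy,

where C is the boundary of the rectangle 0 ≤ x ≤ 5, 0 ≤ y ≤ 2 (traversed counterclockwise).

Green's theorem converts the closed line integral into a double integral over the enclosed region D:

    ∮_C P dx + Q dy = ∬_D (∂Q/∂x - ∂P/∂y) dA.

Here P = -x^2y - y, Q = x, so

    ∂Q/∂x = 1,    ∂P/∂y = -x^2 - 1,
    ∂Q/∂x - ∂P/∂y = x^2 + 2.

D is the region 0 ≤ x ≤ 5, 0 ≤ y ≤ 2. Evaluating the double integral:

    ∬_D (x^2 + 2) dA = ∫_0^{5} ∫_0^{2} (x^2 + 2) dy dx.

Inner (y from 0 to 2): 2x^2 + 4.
Outer (x from 0 to 5): 310/3.

Therefore ∮_C P dx + Q dy = 310/3.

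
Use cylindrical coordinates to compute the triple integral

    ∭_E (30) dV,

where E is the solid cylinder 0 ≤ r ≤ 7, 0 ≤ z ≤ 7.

In cylindrical coordinates, x = r cos(θ), y = r sin(θ), z = z, and dV = r dr dθ dz.

The integrand becomes 30, so

    ∭_E (30) dV = ∫_{0}^{2π} ∫_{0}^{7} ∫_{0}^{7} (30) · r dz dr dθ.

Inner (z): 210r.
Middle (r from 0 to 7): 5145.
Outer (θ): 10290π.

Therefore the triple integral equals 10290π.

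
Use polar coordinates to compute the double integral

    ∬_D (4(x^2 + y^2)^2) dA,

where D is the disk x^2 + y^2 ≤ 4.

The region D is 0 ≤ r ≤ 2, 0 ≤ θ ≤ 2π in polar coordinates, where x = r cos(θ), y = r sin(θ), and dA = r dr dθ.

Under the substitution, the integrand becomes 4r^4, so

    ∬_D (4(x^2 + y^2)^2) dA = ∫_{0}^{2π} ∫_{0}^{2} (4r^4) · r dr dθ.

Inner integral (in r): ∫_{0}^{2} (4r^4) · r dr = 128/3.

Outer integral (in θ): ∫_{0}^{2π} (128/3) dθ = 256π/3.

Therefore ∬_D (4(x^2 + y^2)^2) dA = 256π/3.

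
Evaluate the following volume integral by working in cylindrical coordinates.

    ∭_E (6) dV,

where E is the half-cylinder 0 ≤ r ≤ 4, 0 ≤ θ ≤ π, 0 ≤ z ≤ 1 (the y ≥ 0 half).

In cylindrical coordinates, x = r cos(θ), y = r sin(θ), z = z, and dV = r dr dθ dz.

The integrand becomes 6, so

    ∭_E (6) dV = ∫_{0}^{π} ∫_{0}^{4} ∫_{0}^{1} (6) · r dz dr dθ.

Inner (z): 6r.
Middle (r from 0 to 4): 48.
Outer (θ): 48π.

Therefore the triple integral equals 48π.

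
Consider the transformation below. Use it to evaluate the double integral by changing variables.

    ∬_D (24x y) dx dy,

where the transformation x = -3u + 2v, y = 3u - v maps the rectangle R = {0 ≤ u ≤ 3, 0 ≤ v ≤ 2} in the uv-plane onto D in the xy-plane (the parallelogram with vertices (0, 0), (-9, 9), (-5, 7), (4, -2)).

Compute the Jacobian determinant of (x, y) with respect to (u, v):

    ∂(x,y)/∂(u,v) = | -3  2 | = (-3)(-1) - (2)(3) = -3.
                   | 3  -1 |

Its absolute value is |J| = 3 (the area scaling factor).

Substituting x = -3u + 2v, y = 3u - v into the integrand,

    24x y → -216u^2 + 216u v - 48v^2,

so the integral becomes

    ∬_R (-216u^2 + 216u v - 48v^2) · |J| du dv = ∫_0^3 ∫_0^2 (-648u^2 + 648u v - 144v^2) dv du.

Inner (v): -1296u^2 + 1296u - 384.
Outer (u): -6984.

Therefore ∬_D (24x y) dx dy = -6984.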